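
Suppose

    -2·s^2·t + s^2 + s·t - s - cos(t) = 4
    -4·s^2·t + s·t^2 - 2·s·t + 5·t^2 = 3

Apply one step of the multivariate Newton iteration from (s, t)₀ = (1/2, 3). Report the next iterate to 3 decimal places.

At (1/2, 3): F = (-3.26001, 40.500).
Jacobian J = [[-4·s·t + 2·s + t - 1, -2·s^2 + s + sin(t)], [-8·s·t + t^2 - 2·t, -4·s^2 + 2·s·t - 2·s + 10·t]].
At the point, J = [[-3.000, 0.14112], [-9.000, 31.000]] (det J = -91.72992).
Solving J·Δ = −F gives Δ = (-1.164, -1.644).
Then the next iterate is (s, t)₁ = (-0.664, 1.356).

(-0.664, 1.356)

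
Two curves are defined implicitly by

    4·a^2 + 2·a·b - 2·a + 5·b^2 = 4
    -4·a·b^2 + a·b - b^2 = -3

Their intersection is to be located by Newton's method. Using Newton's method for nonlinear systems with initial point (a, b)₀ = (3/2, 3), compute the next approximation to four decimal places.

At (3/2, 3): F = (56.0000, -55.5000).
Jacobian J = [[8·a + 2·b - 2, 2·a + 10·b], [-4·b^2 + b, -8·a·b + a - 2·b]].
At the point, J = [[16.0000, 33.0000], [-33.0000, -40.5000]] (det J = 441.0000).
Solving J·Δ = −F gives Δ = (0.9898, -2.1769).
Then the next iterate is (a, b)₁ = (2.4898, 0.8231).

(2.4898, 0.8231)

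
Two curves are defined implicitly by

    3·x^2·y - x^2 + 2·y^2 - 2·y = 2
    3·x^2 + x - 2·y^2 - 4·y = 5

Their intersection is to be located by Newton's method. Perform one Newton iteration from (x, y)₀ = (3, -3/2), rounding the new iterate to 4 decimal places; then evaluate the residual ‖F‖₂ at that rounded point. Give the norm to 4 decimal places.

At (3, -3/2): F = (-44.0000, 26.5000).
Jacobian J = [[6·x·y - 2·x, 3·x^2 + 4·y - 2], [6·x + 1, -4·y - 4]].
At the point, J = [[-33.0000, 19.0000], [19.0000, 2.0000]] (det J = -427.0000).
Solving J·Δ = −F gives Δ = (-1.3852, -0.0902).
Then the next iterate is (x, y)₁ = (1.6148, -1.5902).
Re-evaluating at (1.6148, -1.5902): F = (-8.809424, 5.740865), so ‖F‖₂ = 10.5149.

10.5149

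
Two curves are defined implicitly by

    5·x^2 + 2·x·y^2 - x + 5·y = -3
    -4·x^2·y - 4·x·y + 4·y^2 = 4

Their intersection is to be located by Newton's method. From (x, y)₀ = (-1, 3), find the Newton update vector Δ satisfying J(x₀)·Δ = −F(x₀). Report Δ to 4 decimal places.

At (-1, 3): F = (6.0000, 32.0000).
Jacobian J = [[10·x + 2·y^2 - 1, 4·x·y + 5], [-8·x·y - 4·y, -4·x^2 - 4·x + 8·y]].
At the point, J = [[7.0000, -7.0000], [12.0000, 24.0000]] (det J = 252.0000).
Solving J·Δ = −F gives Δ = (-1.4603, -0.6032).

(-1.4603, -0.6032)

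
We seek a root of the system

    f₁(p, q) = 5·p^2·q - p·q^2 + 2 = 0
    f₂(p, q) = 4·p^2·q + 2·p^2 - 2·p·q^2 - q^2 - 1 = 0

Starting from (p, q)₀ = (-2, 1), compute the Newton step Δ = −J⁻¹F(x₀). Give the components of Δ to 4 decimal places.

(0.5926, -0.4815)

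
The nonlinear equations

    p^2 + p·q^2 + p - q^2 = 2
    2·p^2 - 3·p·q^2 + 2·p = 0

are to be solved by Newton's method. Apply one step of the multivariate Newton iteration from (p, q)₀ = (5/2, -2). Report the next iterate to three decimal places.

(1.475, -1.583)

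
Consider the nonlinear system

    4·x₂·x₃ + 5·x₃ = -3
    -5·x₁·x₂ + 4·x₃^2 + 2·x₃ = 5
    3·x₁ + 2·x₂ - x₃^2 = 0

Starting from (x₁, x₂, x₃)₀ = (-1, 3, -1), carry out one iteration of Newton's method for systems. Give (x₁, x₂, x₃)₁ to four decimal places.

(-0.9090, 1.4133, -0.5498)

At (-1, 3, -1): F = (-14.0000, 12.0000, 2.0000).
Jacobian J = [[0, 4·x₃, 4·x₂ + 5], [-5·x₂, -5·x₁, 8·x₃ + 2], [3, 2, -2·x₃]].
At the point, J = [[0.0000, -4.0000, 17.0000], [-15.0000, 5.0000, -6.0000], [3.0000, 2.0000, 2.0000]] (det J = -813.0000).
Solving J·Δ = −F gives Δ = (0.0910, -1.5867, 0.4502).
Then the next iterate is (x₁, x₂, x₃)₁ = (-0.9090, 1.4133, -0.5498).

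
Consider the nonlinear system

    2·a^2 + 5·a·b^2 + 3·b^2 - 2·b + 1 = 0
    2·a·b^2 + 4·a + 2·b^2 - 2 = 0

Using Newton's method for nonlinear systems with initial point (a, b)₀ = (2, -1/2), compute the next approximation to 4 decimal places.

At (2, -1/2): F = (13.2500, 7.5000).
Jacobian J = [[4·a + 5·b^2, 10·a·b + 6·b - 2], [2·b^2 + 4, 4·a·b + 4·b]].
At the point, J = [[9.2500, -15.0000], [4.5000, -6.0000]] (det J = 12.0000).
Solving J·Δ = −F gives Δ = (-2.7500, -0.8125).
Then the next iterate is (a, b)₁ = (-0.7500, -1.3125).

(-0.7500, -1.3125)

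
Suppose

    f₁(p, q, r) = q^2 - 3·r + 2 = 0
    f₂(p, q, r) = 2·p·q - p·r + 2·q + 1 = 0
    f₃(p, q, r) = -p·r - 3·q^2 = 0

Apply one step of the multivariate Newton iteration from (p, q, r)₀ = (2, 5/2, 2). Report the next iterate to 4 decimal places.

At (2, 5/2, 2): F = (2.2500, 12.0000, -22.7500).
Jacobian J = [[0, 2·q, -3], [2·q - r, 2·p + 2, -p], [-r, -6·q, -p]].
At the point, J = [[0.0000, 5.0000, -3.0000], [3.0000, 6.0000, -2.0000], [-2.0000, -15.0000, -2.0000]] (det J = 149.0000).
Solving J·Δ = −F gives Δ = (-2.5738, -1.0419, -0.9866).
Then the next iterate is (p, q, r)₁ = (-0.5738, 1.4581, 1.0134).

(-0.5738, 1.4581, 1.0134)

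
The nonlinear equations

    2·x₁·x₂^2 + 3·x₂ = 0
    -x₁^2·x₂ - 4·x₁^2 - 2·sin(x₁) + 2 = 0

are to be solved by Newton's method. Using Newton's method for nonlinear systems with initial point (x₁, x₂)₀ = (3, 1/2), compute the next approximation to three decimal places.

(1.541, 0.248)

At (3, 1/2): F = (3.000, -38.78224).
Jacobian J = [[2·x₂^2, 4·x₁·x₂ + 3], [-2·x₁·x₂ - 8·x₁ - 2·cos(x₁), -x₁^2]].
At the point, J = [[0.500, 9.000], [-25.02002, -9.000]] (det J = 220.68014).
Solving J·Δ = −F gives Δ = (-1.459, -0.252).
Then the next iterate is (x₁, x₂)₁ = (1.541, 0.248).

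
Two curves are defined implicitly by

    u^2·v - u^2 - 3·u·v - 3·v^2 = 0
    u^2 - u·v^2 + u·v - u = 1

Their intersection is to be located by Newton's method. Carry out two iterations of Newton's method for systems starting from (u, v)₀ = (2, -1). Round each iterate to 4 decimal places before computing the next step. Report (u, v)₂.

(0.9262, 0.2979)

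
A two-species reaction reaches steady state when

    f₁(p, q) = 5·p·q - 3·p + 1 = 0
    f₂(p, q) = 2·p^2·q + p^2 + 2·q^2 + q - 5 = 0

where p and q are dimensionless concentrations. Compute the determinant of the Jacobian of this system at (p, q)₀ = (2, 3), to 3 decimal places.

-28.000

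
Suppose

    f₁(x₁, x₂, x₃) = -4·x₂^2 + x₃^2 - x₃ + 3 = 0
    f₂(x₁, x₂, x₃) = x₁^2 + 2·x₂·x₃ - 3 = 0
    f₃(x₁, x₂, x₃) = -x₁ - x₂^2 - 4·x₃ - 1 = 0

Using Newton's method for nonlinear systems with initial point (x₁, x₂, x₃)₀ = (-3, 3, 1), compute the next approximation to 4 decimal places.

(-2.2850, 1.5910, 0.1847)

At (-3, 3, 1): F = (-33.0000, 12.0000, -11.0000).
Jacobian J = [[0, -8·x₂, 2·x₃ - 1], [2·x₁, 2·x₃, 2·x₂], [-1, -2·x₂, -4]].
At the point, J = [[0.0000, -24.0000, 1.0000], [-6.0000, 2.0000, 6.0000], [-1.0000, -6.0000, -4.0000]] (det J = 758.0000).
Solving J·Δ = −F gives Δ = (0.7150, -1.4090, -0.8153).
Then the next iterate is (x₁, x₂, x₃)₁ = (-2.2850, 1.5910, 0.1847).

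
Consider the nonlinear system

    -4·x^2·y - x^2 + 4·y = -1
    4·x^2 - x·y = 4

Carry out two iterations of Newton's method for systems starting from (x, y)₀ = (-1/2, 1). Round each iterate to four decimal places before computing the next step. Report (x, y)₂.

(-1.0375, -0.2964)

At (-1/2, 1): F = (3.7500, -2.5000).
Jacobian J = [[-8·x·y - 2·x, -4·x^2 + 4], [8·x - y, -x]].
At the point, J = [[5.0000, 3.0000], [-5.0000, 0.5000]] (det J = 17.5000).
Solving J·Δ = −F gives Δ = (-0.5357, -0.3571).
Then the next iterate is (x, y)₁ = (-1.0357, 0.6429).
Round to (-1.0357, 0.6429) and repeat: F = (-0.259564, 0.956549), J = [[7.398212, -0.290698], [-8.9285, 1.0357]].
Δ = (-0.0018, -0.9393), so (x, y)₂ = (-1.0375, -0.2964).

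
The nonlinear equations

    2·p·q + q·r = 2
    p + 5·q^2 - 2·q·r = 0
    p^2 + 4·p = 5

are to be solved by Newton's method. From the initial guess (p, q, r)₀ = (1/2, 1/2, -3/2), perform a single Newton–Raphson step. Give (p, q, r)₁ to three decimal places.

At (1/2, 1/2, -3/2): F = (-2.250, 3.250, -2.750).
Jacobian J = [[2·q, 2·p + r, q], [1, 10·q - 2·r, -2·q], [2·p + 4, 0, 0]].
At the point, J = [[1.000, -0.500, 0.500], [1.000, 8.000, -1.000], [5.000, 0.000, 0.000]] (det J = -17.500).
Solving J·Δ = −F gives Δ = (0.550, -0.057, 3.343).
Then the next iterate is (p, q, r)₁ = (1.050, 0.443, 1.843).

(1.050, 0.443, 1.843)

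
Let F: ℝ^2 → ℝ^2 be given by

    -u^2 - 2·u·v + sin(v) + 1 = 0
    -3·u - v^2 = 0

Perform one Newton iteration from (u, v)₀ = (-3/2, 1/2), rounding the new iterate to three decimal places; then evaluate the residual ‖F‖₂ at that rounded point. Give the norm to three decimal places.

1.415

At (-3/2, 1/2): F = (0.72943, 4.250).
Jacobian J = [[-2·u - 2·v, -2·u + cos(v)], [-3, -2·v]].
At the point, J = [[2.000, 3.87758], [-3.000, -1.000]] (det J = 9.63275).
Solving J·Δ = −F gives Δ = (1.787, -1.110).
Then the next iterate is (u, v)₁ = (0.287, -0.610).
Re-evaluating at (0.287, -0.610): F = (0.69490, -1.23310), so ‖F‖₂ = 1.415.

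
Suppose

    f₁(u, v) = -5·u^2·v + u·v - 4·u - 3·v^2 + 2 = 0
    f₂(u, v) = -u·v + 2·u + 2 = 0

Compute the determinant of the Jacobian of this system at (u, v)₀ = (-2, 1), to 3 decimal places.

62.000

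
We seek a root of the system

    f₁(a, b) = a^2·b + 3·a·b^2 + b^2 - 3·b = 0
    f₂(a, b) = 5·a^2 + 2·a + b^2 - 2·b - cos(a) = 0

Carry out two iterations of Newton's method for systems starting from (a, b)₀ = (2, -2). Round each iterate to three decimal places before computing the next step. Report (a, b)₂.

(0.308, -0.586)

At (2, -2): F = (26.000, 32.41615).
Jacobian J = [[2·a·b + 3·b^2, a^2 + 6·a·b + 2·b - 3], [10·a + sin(a) + 2, 2·b - 2]].
At the point, J = [[4.000, -27.000], [22.90930, -6.000]] (det J = 594.55103).
Solving J·Δ = −F gives Δ = (-1.210, 0.784).
Then the next iterate is (a, b)₁ = (0.790, -1.216).
Round to (0.790, -1.216) and repeat: F = (7.87217, 7.90731), J = [[2.51469, -10.57174], [10.61035, -4.432]].
Δ = (-0.482, 0.630), so (a, b)₂ = (0.308, -0.586).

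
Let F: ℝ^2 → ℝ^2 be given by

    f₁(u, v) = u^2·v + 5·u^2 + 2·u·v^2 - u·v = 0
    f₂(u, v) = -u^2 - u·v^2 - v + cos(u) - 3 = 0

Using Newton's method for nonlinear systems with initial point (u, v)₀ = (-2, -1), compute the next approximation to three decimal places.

At (-2, -1): F = (10.000, -4.41615).
Jacobian J = [[2·u·v + 10·u + 2·v^2 - v, u^2 + 4·u·v - u], [-2·u - v^2 - sin(u), -2·u·v - 1]].
At the point, J = [[-13.000, 14.000], [3.90930, -5.000]] (det J = 10.26984).
Solving J·Δ = −F gives Δ = (-1.152, -1.784).
Then the next iterate is (u, v)₁ = (-3.152, -2.784).

(-3.152, -2.784)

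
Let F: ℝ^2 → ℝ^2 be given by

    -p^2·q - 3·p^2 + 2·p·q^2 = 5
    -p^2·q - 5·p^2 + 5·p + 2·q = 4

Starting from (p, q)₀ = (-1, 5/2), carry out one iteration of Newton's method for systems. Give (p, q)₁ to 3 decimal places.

(-0.386, 1.721)

At (-1, 5/2): F = (-23.000, -11.500).
Jacobian J = [[-2·p·q - 6·p + 2·q^2, -p^2 + 4·p·q], [-2·p·q - 10·p + 5, -p^2 + 2]].
At the point, J = [[23.500, -11.000], [20.000, 1.000]] (det J = 243.500).
Solving J·Δ = −F gives Δ = (0.614, -0.779).
Then the next iterate is (p, q)₁ = (-0.386, 1.721).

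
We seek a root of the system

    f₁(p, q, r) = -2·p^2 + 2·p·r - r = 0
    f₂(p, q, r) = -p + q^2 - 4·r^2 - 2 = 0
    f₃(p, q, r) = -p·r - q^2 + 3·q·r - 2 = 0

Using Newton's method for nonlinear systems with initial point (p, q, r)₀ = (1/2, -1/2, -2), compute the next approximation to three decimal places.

At (1/2, -1/2, -2): F = (-0.500, -18.250, 1.750).
Jacobian J = [[-4·p + 2·r, 0, 2·p - 1], [-1, 2·q, -8·r], [-r, -2·q + 3·r, -p + 3·q]].
At the point, J = [[-6.000, 0.000, 0.000], [-1.000, -1.000, 16.000], [2.000, -5.000, -2.000]] (det J = -492.000).
Solving J·Δ = −F gives Δ = (-0.083, -0.134, 1.127).
Then the next iterate is (p, q, r)₁ = (0.417, -0.634, -0.873).

(0.417, -0.634, -0.873)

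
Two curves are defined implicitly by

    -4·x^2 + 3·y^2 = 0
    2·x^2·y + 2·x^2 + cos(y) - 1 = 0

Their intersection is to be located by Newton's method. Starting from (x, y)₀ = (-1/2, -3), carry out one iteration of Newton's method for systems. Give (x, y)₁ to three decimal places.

At (-1/2, -3): F = (26.000, -2.98999).
Jacobian J = [[-8·x, 6·y], [4·x·y + 4·x, 2·x^2 - sin(y)]].
At the point, J = [[4.000, -18.000], [4.000, 0.64112]] (det J = 74.56448).
Solving J·Δ = −F gives Δ = (0.498, 1.555).
Then the next iterate is (x, y)₁ = (-0.002, -1.445).

(-0.002, -1.445)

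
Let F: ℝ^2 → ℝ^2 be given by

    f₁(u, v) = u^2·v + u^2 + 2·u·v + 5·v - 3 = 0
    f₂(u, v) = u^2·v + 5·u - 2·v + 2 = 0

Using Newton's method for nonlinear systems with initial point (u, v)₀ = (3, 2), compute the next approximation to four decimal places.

(1.3978, 1.4624)

At (3, 2): F = (46.0000, 31.0000).
Jacobian J = [[2·u·v + 2·u + 2·v, u^2 + 2·u + 5], [2·u·v + 5, u^2 - 2]].
At the point, J = [[22.0000, 20.0000], [17.0000, 7.0000]] (det J = -186.0000).
Solving J·Δ = −F gives Δ = (-1.6022, -0.5376).
Then the next iterate is (u, v)₁ = (1.3978, 1.4624).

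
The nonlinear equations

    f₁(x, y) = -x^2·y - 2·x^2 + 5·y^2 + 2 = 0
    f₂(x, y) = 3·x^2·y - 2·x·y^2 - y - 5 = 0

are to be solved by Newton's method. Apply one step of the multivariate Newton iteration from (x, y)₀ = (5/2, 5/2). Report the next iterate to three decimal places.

(1.880, 1.483)

At (5/2, 5/2): F = (5.125, 8.125).
Jacobian J = [[-2·x·y - 4·x, -x^2 + 10·y], [6·x·y - 2·y^2, 3·x^2 - 4·x·y - 1]].
At the point, J = [[-22.500, 18.750], [25.000, -7.250]] (det J = -305.625).
Solving J·Δ = −F gives Δ = (-0.620, -1.017).
Then the next iterate is (x, y)₁ = (1.880, 1.483).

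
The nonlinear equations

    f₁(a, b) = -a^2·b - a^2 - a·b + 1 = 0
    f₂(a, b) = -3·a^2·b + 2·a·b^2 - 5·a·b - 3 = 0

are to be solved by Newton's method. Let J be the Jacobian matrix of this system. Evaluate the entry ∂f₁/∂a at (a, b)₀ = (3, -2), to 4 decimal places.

8.0000

∂f₁/∂a = -2·a·b - 2·a - b.
At (3, -2) this is 8.0000.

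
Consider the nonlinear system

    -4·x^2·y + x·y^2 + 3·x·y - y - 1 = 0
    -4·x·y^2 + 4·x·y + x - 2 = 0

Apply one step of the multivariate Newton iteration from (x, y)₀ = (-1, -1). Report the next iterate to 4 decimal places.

At (-1, -1): F = (6.0000, 5.0000).
Jacobian J = [[-8·x·y + y^2 + 3·y, -4·x^2 + 2·x·y + 3·x - 1], [-4·y^2 + 4·y + 1, -8·x·y + 4·x]].
At the point, J = [[-10.0000, -6.0000], [-7.0000, -12.0000]] (det J = 78.0000).
Solving J·Δ = −F gives Δ = (0.5385, 0.1026).
Then the next iterate is (x, y)₁ = (-0.4615, -0.8974).

(-0.4615, -0.8974)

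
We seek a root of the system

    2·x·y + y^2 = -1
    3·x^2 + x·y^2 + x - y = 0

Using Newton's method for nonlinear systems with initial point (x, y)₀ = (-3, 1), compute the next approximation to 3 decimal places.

At (-3, 1): F = (-4.000, 20.000).
Jacobian J = [[2·y, 2·x + 2·y], [6·x + y^2 + 1, 2·x·y - 1]].
At the point, J = [[2.000, -4.000], [-16.000, -7.000]] (det J = -78.000).
Solving J·Δ = −F gives Δ = (1.385, -0.308).
Then the next iterate is (x, y)₁ = (-1.615, 0.692).

(-1.615, 0.692)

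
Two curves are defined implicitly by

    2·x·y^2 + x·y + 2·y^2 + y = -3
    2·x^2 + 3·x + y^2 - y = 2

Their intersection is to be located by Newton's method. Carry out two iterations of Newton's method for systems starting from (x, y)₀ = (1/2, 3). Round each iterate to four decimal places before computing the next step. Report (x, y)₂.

(-0.7139, 9.4424)

At (1/2, 3): F = (34.5000, 6.0000).
Jacobian J = [[2·y^2 + y, 4·x·y + x + 4·y + 1], [4·x + 3, 2·y - 1]].
At the point, J = [[21.0000, 19.5000], [5.0000, 5.0000]] (det J = 7.5000).
Solving J·Δ = −F gives Δ = (-7.4000, 6.2000).
Then the next iterate is (x, y)₁ = (-6.9000, 9.2000).
Round to (-6.9000, 9.2000) and repeat: F = (-1050.0320, 147.9600), J = [[178.4800, -223.0200], [-24.6000, 17.4000]].
Δ = (6.1861, 0.2424), so (x, y)₂ = (-0.7139, 9.4424).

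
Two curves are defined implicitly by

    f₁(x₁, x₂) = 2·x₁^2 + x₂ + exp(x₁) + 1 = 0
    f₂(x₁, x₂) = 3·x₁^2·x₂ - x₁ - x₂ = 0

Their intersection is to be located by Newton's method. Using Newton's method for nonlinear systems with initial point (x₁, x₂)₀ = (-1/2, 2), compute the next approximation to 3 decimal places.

(-0.360, -1.912)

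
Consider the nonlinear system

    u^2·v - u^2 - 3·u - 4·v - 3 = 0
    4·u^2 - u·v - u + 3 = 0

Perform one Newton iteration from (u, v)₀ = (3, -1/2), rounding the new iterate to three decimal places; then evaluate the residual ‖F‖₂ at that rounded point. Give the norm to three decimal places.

At (3, -1/2): F = (-23.500, 37.500).
Jacobian J = [[2·u·v - 2·u - 3, u^2 - 4], [8·u - v - 1, -u]].
At the point, J = [[-12.000, 5.000], [23.500, -3.000]] (det J = -81.500).
Solving J·Δ = −F gives Δ = (-1.436, 1.255).
Then the next iterate is (u, v)₁ = (1.564, 0.755).
Re-evaluating at (1.564, 0.755): F = (-11.31129, 10.03956), so ‖F‖₂ = 15.124.

15.124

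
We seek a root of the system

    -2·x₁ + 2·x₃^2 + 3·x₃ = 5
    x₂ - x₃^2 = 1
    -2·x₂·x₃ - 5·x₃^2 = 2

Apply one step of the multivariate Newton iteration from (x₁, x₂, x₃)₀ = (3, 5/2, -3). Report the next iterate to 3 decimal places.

At (3, 5/2, -3): F = (-2.000, -7.500, -32.000).
Jacobian J = [[-2, 0, 4·x₃ + 3], [0, 1, -2·x₃], [0, -2·x₃, -2·x₂ - 10·x₃]].
At the point, J = [[-2.000, 0.000, -9.000], [0.000, 1.000, 6.000], [0.000, 6.000, 25.000]] (det J = 22.000).
Solving J·Δ = −F gives Δ = (-6.318, 0.409, 1.182).
Then the next iterate is (x₁, x₂, x₃)₁ = (-3.318, 2.909, -1.818).

(-3.318, 2.909, -1.818)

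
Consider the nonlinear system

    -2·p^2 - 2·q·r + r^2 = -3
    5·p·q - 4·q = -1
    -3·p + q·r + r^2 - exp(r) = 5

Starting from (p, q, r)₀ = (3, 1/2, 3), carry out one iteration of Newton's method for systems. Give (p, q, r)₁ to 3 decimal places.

(1.767, 0.189, 1.468)

At (3, 1/2, 3): F = (-9.000, 6.500, -23.58554).
Jacobian J = [[-4·p, -2·r, -2·q + 2·r], [5·q, 5·p - 4, 0], [-3, r, q + 2·r - exp(r)]].
At the point, J = [[-12.000, -6.000, 5.000], [2.500, 11.000, 0.000], [-3.000, 3.000, -13.58554]] (det J = 1792.00782).
Solving J·Δ = −F gives Δ = (-1.233, -0.311, -1.532).
Then the next iterate is (p, q, r)₁ = (1.767, 0.189, 1.468).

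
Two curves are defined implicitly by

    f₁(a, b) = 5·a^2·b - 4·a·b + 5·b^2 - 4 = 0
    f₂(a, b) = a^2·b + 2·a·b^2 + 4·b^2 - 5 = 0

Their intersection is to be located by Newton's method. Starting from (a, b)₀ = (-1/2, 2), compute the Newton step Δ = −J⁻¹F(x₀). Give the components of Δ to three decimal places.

(0.281, -0.750)

At (-1/2, 2): F = (22.500, 7.500).
Jacobian J = [[10·a·b - 4·b, 5·a^2 - 4·a + 10·b], [2·a·b + 2·b^2, a^2 + 4·a·b + 8·b]].
At the point, J = [[-18.000, 23.250], [6.000, 12.250]] (det J = -360.000).
Solving J·Δ = −F gives Δ = (0.281, -0.750).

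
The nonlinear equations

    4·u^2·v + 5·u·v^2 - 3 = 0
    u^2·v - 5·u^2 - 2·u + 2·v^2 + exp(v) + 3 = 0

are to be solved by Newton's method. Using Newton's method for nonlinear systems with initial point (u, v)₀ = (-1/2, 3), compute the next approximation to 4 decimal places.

(-0.3638, 1.7139)

At (-1/2, 3): F = (-22.5000, 41.585537).
Jacobian J = [[8·u·v + 5·v^2, 4·u^2 + 10·u·v], [2·u·v - 10·u - 2, u^2 + 4·v + exp(v)]].
At the point, J = [[33.0000, -14.0000], [0.0000, 32.335537]] (det J = 1067.072718).
Solving J·Δ = −F gives Δ = (0.1362, -1.2861).
Then the next iterate is (u, v)₁ = (-0.3638, 1.7139).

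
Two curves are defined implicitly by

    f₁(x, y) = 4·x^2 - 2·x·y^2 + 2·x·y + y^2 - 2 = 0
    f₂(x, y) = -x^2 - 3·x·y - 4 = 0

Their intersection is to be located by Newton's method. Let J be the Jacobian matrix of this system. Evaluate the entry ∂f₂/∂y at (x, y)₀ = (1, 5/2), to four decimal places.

-3.0000

∂f₂/∂y = -3·x.
At (1, 5/2) this is -3.0000.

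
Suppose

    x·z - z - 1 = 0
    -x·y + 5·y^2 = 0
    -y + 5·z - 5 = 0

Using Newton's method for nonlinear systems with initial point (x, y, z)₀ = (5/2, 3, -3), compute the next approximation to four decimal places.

(2.8339, 1.6728, 1.3346)

At (5/2, 3, -3): F = (-5.5000, 37.5000, -23.0000).
Jacobian J = [[z, 0, x - 1], [-y, -x + 10·y, 0], [0, -1, 5]].
At the point, J = [[-3.0000, 0.0000, 1.5000], [-3.0000, 27.5000, 0.0000], [0.0000, -1.0000, 5.0000]] (det J = -408.0000).
Solving J·Δ = −F gives Δ = (0.3339, -1.3272, 4.3346).
Then the next iterate is (x, y, z)₁ = (2.8339, 1.6728, 1.3346).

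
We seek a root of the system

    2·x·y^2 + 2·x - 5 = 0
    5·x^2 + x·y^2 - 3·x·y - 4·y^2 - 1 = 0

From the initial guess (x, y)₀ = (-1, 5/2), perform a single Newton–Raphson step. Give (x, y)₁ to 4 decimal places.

(-0.4635, 1.3279)

At (-1, 5/2): F = (-19.5000, -19.7500).
Jacobian J = [[2·y^2 + 2, 4·x·y], [10·x + y^2 - 3·y, 2·x·y - 3·x - 8·y]].
At the point, J = [[14.5000, -10.0000], [-11.2500, -22.0000]] (det J = -431.5000).
Solving J·Δ = −F gives Δ = (0.5365, -1.1721).
Then the next iterate is (x, y)₁ = (-0.4635, 1.3279).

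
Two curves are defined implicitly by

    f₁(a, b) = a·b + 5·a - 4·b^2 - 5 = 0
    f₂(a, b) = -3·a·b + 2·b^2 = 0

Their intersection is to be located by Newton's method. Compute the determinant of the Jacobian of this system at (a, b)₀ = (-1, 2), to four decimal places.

J = [[b + 5, a - 8·b], [-3·b, -3·a + 4·b]].
At the point, J = [[7.0000, -17.0000], [-6.0000, 11.0000]].
det J = -25.0000.

-25.0000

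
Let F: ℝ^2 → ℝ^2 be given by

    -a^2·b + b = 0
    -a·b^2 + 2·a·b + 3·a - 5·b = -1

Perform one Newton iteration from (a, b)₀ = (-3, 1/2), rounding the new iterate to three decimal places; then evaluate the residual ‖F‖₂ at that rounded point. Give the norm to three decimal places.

335.199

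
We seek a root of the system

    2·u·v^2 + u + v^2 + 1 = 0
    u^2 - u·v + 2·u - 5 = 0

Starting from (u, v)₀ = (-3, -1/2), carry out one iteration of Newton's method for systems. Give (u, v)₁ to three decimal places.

(-3.352, 0.256)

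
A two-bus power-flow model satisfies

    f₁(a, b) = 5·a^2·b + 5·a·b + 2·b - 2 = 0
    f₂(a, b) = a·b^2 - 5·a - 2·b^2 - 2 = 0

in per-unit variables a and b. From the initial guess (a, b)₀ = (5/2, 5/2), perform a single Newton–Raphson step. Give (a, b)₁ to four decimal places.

(-3.6494, 10.1247)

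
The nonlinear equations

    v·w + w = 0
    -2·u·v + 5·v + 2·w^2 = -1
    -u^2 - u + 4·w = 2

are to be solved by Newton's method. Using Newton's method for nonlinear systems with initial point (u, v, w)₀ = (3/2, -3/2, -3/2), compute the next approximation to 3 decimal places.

(-2.886, -0.517, -2.949)

At (3/2, -3/2, -3/2): F = (0.750, 2.500, -11.750).
Jacobian J = [[0, w, v + 1], [-2·v, -2·u + 5, 4·w], [-2·u - 1, 0, 4]].
At the point, J = [[0.000, -1.500, -0.500], [3.000, 2.000, -6.000], [-4.000, 0.000, 4.000]] (det J = -22.000).
Solving J·Δ = −F gives Δ = (-4.386, 0.983, -1.449).
Then the next iterate is (u, v, w)₁ = (-2.886, -0.517, -2.949).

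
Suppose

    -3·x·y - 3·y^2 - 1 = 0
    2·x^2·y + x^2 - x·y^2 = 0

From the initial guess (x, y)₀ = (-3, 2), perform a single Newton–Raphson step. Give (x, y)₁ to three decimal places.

At (-3, 2): F = (5.000, 57.000).
Jacobian J = [[-3·y, -3·x - 6·y], [4·x·y + 2·x - y^2, 2·x^2 - 2·x·y]].
At the point, J = [[-6.000, -3.000], [-34.000, 30.000]] (det J = -282.000).
Solving J·Δ = −F gives Δ = (1.138, -0.610).
Then the next iterate is (x, y)₁ = (-1.862, 1.390).

(-1.862, 1.390)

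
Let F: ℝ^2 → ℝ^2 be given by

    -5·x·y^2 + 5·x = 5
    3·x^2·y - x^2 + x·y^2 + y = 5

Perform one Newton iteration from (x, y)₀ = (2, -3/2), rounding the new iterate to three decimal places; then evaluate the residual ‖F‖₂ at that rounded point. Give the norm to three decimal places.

10.748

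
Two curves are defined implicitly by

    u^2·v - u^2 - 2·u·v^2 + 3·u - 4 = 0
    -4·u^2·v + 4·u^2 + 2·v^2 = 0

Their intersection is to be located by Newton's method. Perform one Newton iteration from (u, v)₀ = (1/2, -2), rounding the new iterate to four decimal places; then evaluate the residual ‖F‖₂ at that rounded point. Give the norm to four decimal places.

At (1/2, -2): F = (-7.2500, 11.0000).
Jacobian J = [[2·u·v - 2·u - 2·v^2 + 3, u^2 - 4·u·v], [-8·u·v + 8·u, -4·u^2 + 4·v]].
At the point, J = [[-8.0000, 4.2500], [12.0000, -9.0000]] (det J = 21.0000).
Solving J·Δ = −F gives Δ = (-0.8810, 0.0476).
Then the next iterate is (u, v)₁ = (-0.3810, -1.9524).
Re-evaluating at (-0.3810, -1.9524): F = (-2.666932, 9.338025), so ‖F‖₂ = 9.7114.

9.7114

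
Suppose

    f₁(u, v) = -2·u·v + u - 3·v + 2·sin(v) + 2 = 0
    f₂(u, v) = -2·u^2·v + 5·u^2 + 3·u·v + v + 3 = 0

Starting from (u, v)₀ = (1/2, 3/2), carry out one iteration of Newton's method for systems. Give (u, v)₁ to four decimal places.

(-0.6842, 1.7238)

At (1/2, 3/2): F = (-1.505010, 7.2500).
Jacobian J = [[-2·v + 1, -2·u + 2·cos(v) - 3], [-4·u·v + 10·u + 3·v, -2·u^2 + 3·u + 1]].
At the point, J = [[-2.0000, -3.858526], [6.5000, 2.0000]] (det J = 21.080416).
Solving J·Δ = −F gives Δ = (-1.1842, 0.2238).
Then the next iterate is (u, v)₁ = (-0.6842, 1.7238).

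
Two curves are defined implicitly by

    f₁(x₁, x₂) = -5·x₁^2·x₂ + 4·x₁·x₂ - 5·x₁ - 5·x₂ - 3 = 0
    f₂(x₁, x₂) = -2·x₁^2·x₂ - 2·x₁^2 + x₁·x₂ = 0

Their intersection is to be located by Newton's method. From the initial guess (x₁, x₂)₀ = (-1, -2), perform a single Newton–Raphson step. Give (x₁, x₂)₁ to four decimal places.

(1.2667, -5.2000)

At (-1, -2): F = (30.0000, 4.0000).
Jacobian J = [[-10·x₁·x₂ + 4·x₂ - 5, -5·x₁^2 + 4·x₁ - 5], [-4·x₁·x₂ - 4·x₁ + x₂, -2·x₁^2 + x₁]].
At the point, J = [[-33.0000, -14.0000], [-6.0000, -3.0000]] (det J = 15.0000).
Solving J·Δ = −F gives Δ = (2.2667, -3.2000).
Then the next iterate is (x₁, x₂)₁ = (1.2667, -5.2000).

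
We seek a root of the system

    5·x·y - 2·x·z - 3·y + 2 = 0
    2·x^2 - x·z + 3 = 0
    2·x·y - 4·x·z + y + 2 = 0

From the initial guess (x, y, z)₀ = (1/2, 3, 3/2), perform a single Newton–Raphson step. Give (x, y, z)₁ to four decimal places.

At (1/2, 3, 3/2): F = (-1.0000, 2.7500, 5.0000).
Jacobian J = [[5·y - 2·z, 5·x - 3, -2·x], [4·x - z, 0, -x], [2·y - 4·z, 2·x + 1, -4·x]].
At the point, J = [[12.0000, -0.5000, -1.0000], [0.5000, 0.0000, -0.5000], [0.0000, 2.0000, -2.0000]] (det J = 10.5000).
Solving J·Δ = −F gives Δ = (0.7619, 3.7619, 6.2619).
Then the next iterate is (x, y, z)₁ = (1.2619, 6.7619, 7.7619).

(1.2619, 6.7619, 7.7619)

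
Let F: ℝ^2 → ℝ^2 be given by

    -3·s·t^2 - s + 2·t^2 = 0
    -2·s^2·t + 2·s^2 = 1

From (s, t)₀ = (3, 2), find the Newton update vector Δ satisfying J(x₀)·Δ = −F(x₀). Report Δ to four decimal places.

(0.2549, -1.2255)

At (3, 2): F = (-31.0000, -19.0000).
Jacobian J = [[-3·t^2 - 1, -6·s·t + 4·t], [-4·s·t + 4·s, -2·s^2]].
At the point, J = [[-13.0000, -28.0000], [-12.0000, -18.0000]] (det J = -102.0000).
Solving J·Δ = −F gives Δ = (0.2549, -1.2255).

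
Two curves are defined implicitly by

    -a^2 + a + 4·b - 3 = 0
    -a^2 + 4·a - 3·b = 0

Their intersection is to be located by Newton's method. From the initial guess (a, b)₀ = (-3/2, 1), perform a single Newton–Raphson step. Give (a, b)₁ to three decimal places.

At (-3/2, 1): F = (-2.750, -11.250).
Jacobian J = [[-2·a + 1, 4], [-2·a + 4, -3]].
At the point, J = [[4.000, 4.000], [7.000, -3.000]] (det J = -40.000).
Solving J·Δ = −F gives Δ = (1.331, -0.644).
Then the next iterate is (a, b)₁ = (-0.169, 0.356).

(-0.169, 0.356)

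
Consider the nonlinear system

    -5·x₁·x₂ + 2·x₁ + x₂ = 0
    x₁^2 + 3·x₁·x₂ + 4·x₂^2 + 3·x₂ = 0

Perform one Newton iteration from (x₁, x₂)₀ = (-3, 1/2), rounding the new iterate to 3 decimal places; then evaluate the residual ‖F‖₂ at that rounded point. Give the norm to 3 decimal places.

2.270

At (-3, 1/2): F = (2.000, 7.000).
Jacobian J = [[-5·x₂ + 2, -5·x₁ + 1], [2·x₁ + 3·x₂, 3·x₁ + 8·x₂ + 3]].
At the point, J = [[-0.500, 16.000], [-4.500, -2.000]] (det J = 73.000).
Solving J·Δ = −F gives Δ = (1.589, -0.075).
Then the next iterate is (x₁, x₂)₁ = (-1.411, 0.425).
Re-evaluating at (-1.411, 0.425): F = (0.60137, 2.18940), so ‖F‖₂ = 2.270.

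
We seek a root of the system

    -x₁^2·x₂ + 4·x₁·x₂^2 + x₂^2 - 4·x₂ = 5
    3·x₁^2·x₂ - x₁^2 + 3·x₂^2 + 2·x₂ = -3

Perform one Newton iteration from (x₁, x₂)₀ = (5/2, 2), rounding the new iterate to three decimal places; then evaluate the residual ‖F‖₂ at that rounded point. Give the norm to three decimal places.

18.532

At (5/2, 2): F = (18.500, 50.250).
Jacobian J = [[-2·x₁·x₂ + 4·x₂^2, -x₁^2 + 8·x₁·x₂ + 2·x₂ - 4], [6·x₁·x₂ - 2·x₁, 3·x₁^2 + 6·x₂ + 2]].
At the point, J = [[6.000, 33.750], [25.000, 32.750]] (det J = -647.250).
Solving J·Δ = −F gives Δ = (-1.684, -0.249).
Then the next iterate is (x₁, x₂)₁ = (0.816, 1.751).
Re-evaluating at (0.816, 1.751): F = (-0.09649, 18.53189), so ‖F‖₂ = 18.532.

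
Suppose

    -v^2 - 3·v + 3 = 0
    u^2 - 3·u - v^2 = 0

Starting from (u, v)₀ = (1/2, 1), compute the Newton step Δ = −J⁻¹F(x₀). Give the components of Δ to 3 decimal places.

(-0.925, -0.200)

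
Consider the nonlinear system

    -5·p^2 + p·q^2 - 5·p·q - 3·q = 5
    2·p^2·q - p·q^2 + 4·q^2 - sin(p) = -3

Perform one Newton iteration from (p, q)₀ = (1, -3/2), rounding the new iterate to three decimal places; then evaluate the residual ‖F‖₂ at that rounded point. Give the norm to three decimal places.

At (1, -3/2): F = (4.250, 5.90853).
Jacobian J = [[-10·p + q^2 - 5·q, 2·p·q - 5·p - 3], [4·p·q - q^2 - cos(p), 2·p^2 - 2·p·q + 8·q]].
At the point, J = [[-0.250, -11.000], [-8.79030, -7.000]] (det J = -94.94333).
Solving J·Δ = −F gives Δ = (0.371, 0.378).
Then the next iterate is (p, q)₁ = (1.371, -1.122).
Re-evaluating at (1.371, -1.122): F = (-1.61497, 1.11158), so ‖F‖₂ = 1.961.

1.961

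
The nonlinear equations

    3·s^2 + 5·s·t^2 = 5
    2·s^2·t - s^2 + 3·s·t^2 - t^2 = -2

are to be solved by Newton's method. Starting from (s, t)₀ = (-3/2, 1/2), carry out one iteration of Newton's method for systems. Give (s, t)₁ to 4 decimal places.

(-1.8598, 0.8551)

At (-3/2, 1/2): F = (-0.1250, 0.6250).
Jacobian J = [[6·s + 5·t^2, 10·s·t], [4·s·t - 2·s + 3·t^2, 2·s^2 + 6·s·t - 2·t]].
At the point, J = [[-7.7500, -7.5000], [0.7500, -1.0000]] (det J = 13.3750).
Solving J·Δ = −F gives Δ = (-0.3598, 0.3551).
Then the next iterate is (s, t)₁ = (-1.8598, 0.8551).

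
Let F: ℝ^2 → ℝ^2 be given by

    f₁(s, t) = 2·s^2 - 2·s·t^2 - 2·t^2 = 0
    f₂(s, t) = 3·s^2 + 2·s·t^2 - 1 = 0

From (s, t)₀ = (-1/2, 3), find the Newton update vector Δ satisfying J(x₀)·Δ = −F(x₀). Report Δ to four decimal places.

(0.0214, -1.4881)

At (-1/2, 3): F = (-8.5000, -9.2500).
Jacobian J = [[4·s - 2·t^2, -4·s·t - 4·t], [6·s + 2·t^2, 4·s·t]].
At the point, J = [[-20.0000, -6.0000], [15.0000, -6.0000]] (det J = 210.0000).
Solving J·Δ = −F gives Δ = (0.0214, -1.4881).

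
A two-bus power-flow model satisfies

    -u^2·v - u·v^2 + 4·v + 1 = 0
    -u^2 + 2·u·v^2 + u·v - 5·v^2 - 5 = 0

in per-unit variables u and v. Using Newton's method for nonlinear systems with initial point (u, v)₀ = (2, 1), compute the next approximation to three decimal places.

(-6.000, 10.750)

At (2, 1): F = (-1.000, -8.000).
Jacobian J = [[-2·u·v - v^2, -u^2 - 2·u·v + 4], [-2·u + 2·v^2 + v, 4·u·v + u - 10·v]].
At the point, J = [[-5.000, -4.000], [-1.000, 0.000]] (det J = -4.000).
Solving J·Δ = −F gives Δ = (-8.000, 9.750).
Then the next iterate is (u, v)₁ = (-6.000, 10.750).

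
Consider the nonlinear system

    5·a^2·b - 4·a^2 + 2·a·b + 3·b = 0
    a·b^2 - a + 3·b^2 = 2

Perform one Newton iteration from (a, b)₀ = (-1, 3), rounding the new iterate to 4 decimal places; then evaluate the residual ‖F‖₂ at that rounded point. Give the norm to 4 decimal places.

At (-1, 3): F = (14.0000, 17.0000).
Jacobian J = [[10·a·b - 8·a + 2·b, 5·a^2 + 2·a + 3], [b^2 - 1, 2·a·b + 6·b]].
At the point, J = [[-16.0000, 6.0000], [8.0000, 12.0000]] (det J = -240.0000).
Solving J·Δ = −F gives Δ = (0.2750, -1.6000).
Then the next iterate is (a, b)₁ = (-0.7250, 1.4000).
Re-evaluating at (-0.7250, 1.4000): F = (3.746875, 3.1840), so ‖F‖₂ = 4.9170.

4.9170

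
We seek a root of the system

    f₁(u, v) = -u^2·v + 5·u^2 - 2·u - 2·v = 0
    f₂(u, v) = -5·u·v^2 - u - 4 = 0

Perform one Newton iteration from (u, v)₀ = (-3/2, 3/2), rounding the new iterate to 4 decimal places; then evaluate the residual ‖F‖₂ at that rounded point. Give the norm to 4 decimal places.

At (-3/2, 3/2): F = (7.8750, 14.3750).
Jacobian J = [[-2·u·v + 10·u - 2, -u^2 - 2], [-5·v^2 - 1, -10·u·v]].
At the point, J = [[-12.5000, -4.2500], [-12.2500, 22.5000]] (det J = -333.3125).
Solving J·Δ = −F gives Δ = (0.7149, -0.2497).
Then the next iterate is (u, v)₁ = (-0.7851, 1.2503).
Re-evaluating at (-0.7851, 1.2503): F = (1.380848, 2.921638), so ‖F‖₂ = 3.2315.

3.2315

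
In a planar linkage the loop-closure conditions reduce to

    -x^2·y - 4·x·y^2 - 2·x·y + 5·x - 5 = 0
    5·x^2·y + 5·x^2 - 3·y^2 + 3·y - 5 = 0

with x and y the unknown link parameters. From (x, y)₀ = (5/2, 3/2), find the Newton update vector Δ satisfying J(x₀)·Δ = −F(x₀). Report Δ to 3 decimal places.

(-0.958, -0.436)

At (5/2, 3/2): F = (-31.875, 70.875).
Jacobian J = [[-2·x·y - 4·y^2 - 2·y + 5, -x^2 - 8·x·y - 2·x], [10·x·y + 10·x, 5·x^2 - 6·y + 3]].
At the point, J = [[-14.500, -41.250], [62.500, 25.250]] (det J = 2212.000).
Solving J·Δ = −F gives Δ = (-0.958, -0.436).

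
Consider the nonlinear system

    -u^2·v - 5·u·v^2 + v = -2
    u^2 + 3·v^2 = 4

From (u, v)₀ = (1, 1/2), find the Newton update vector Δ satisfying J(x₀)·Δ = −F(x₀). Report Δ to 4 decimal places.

(2.7692, -1.0962)

At (1, 1/2): F = (0.7500, -2.2500).
Jacobian J = [[-2·u·v - 5·v^2, -u^2 - 10·u·v + 1], [2·u, 6·v]].
At the point, J = [[-2.2500, -5.0000], [2.0000, 3.0000]] (det J = 3.2500).
Solving J·Δ = −F gives Δ = (2.7692, -1.0962).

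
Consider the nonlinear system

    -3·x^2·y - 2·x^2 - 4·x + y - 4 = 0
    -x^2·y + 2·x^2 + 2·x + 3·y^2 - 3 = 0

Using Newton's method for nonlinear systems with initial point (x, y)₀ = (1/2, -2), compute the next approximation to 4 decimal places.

(55.8333, 26.0000)

At (1/2, -2): F = (-7.0000, 11.0000).
Jacobian J = [[-6·x·y - 4·x - 4, -3·x^2 + 1], [-2·x·y + 4·x + 2, -x^2 + 6·y]].
At the point, J = [[0.0000, 0.2500], [6.0000, -12.2500]] (det J = -1.5000).
Solving J·Δ = −F gives Δ = (55.3333, 28.0000).
Then the next iterate is (x, y)₁ = (55.8333, 26.0000).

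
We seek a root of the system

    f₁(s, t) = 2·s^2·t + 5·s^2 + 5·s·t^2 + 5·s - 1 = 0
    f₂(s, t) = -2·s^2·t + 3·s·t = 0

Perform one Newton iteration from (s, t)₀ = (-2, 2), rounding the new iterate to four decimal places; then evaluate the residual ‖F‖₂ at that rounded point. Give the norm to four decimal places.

At (-2, 2): F = (-15.0000, -28.0000).
Jacobian J = [[4·s·t + 10·s + 5·t^2 + 5, 2·s^2 + 10·s·t], [-4·s·t + 3·t, -2·s^2 + 3·s]].
At the point, J = [[-11.0000, -32.0000], [22.0000, -14.0000]] (det J = 858.0000).
Solving J·Δ = −F gives Δ = (0.7995, -0.7436).
Then the next iterate is (s, t)₁ = (-1.2005, 1.2564).
Re-evaluating at (-1.2005, 1.2564): F = (-5.650243, -8.146373), so ‖F‖₂ = 9.9141.

9.9141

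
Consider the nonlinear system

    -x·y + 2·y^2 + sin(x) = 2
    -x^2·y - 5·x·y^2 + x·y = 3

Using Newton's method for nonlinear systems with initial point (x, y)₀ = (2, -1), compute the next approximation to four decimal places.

(-7.1455, -1.4051)

At (2, -1): F = (2.909297, -11.0000).
Jacobian J = [[-y + cos(x), -x + 4·y], [-2·x·y - 5·y^2 + y, -x^2 - 10·x·y + x]].
At the point, J = [[0.583853, -6.0000], [-2.0000, 18.0000]] (det J = -1.490643).
Solving J·Δ = −F gives Δ = (-9.1455, -0.4051).
Then the next iterate is (x, y)₁ = (-7.1455, -1.4051).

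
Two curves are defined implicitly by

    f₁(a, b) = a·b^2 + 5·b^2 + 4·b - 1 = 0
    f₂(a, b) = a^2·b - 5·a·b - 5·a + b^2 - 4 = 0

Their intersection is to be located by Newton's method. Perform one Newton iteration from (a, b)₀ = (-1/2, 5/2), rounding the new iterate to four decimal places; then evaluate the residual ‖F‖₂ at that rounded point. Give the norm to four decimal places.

9.0524

At (-1/2, 5/2): F = (37.1250, 11.6250).
Jacobian J = [[b^2, 2·a·b + 10·b + 4], [2·a·b - 5·b - 5, a^2 - 5·a + 2·b]].
At the point, J = [[6.2500, 26.5000], [-20.0000, 7.7500]] (det J = 578.4375).
Solving J·Δ = −F gives Δ = (0.0352, -1.4092).
Then the next iterate is (a, b)₁ = (-0.4648, 1.0908).
Re-evaluating at (-0.4648, 1.0908): F = (8.759383, 2.284519), so ‖F‖₂ = 9.0524.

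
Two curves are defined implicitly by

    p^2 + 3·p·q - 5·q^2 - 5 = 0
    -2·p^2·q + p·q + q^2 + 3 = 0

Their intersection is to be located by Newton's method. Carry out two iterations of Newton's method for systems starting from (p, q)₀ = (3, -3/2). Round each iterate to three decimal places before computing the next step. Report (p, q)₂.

At (3, -3/2): F = (-20.750, 27.750).
Jacobian J = [[2·p + 3·q, 3·p - 10·q], [-4·p·q + q, -2·p^2 + p + 2·q]].
At the point, J = [[1.500, 24.000], [16.500, -18.000]] (det J = -423.000).
Solving J·Δ = −F gives Δ = (-0.691, 0.908).
Then the next iterate is (p, q)₁ = (2.309, -0.592).
Round to (2.309, -0.592) and repeat: F = (-5.52162, 8.29601), J = [[2.842, 12.847], [4.87571, -9.53796]].
Δ = (-0.601, 0.563), so (p, q)₂ = (1.708, -0.029).

(1.708, -0.029)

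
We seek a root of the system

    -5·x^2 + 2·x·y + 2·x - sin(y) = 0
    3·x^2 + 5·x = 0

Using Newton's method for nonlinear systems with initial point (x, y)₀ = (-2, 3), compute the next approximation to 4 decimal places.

(-1.7143, -6.3492)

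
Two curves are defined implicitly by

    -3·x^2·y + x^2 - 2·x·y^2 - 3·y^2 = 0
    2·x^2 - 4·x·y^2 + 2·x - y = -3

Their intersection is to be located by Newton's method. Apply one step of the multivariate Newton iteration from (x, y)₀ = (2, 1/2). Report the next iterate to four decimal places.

(0.5982, 0.4871)

At (2, 1/2): F = (-3.7500, 12.5000).
Jacobian J = [[-6·x·y + 2·x - 2·y^2, -3·x^2 - 4·x·y - 6·y], [4·x - 4·y^2 + 2, -8·x·y - 1]].
At the point, J = [[-2.5000, -19.0000], [9.0000, -9.0000]] (det J = 193.5000).
Solving J·Δ = −F gives Δ = (-1.4018, -0.0129).
Then the next iterate is (x, y)₁ = (0.5982, 0.4871).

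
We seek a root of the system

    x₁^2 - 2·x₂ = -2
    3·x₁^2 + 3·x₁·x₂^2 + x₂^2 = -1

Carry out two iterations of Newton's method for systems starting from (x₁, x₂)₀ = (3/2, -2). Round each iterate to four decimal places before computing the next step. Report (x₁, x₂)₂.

At (3/2, -2): F = (8.2500, 29.7500).
Jacobian J = [[2·x₁, -2], [6·x₁ + 3·x₂^2, 6·x₁·x₂ + 2·x₂]].
At the point, J = [[3.0000, -2.0000], [21.0000, -22.0000]] (det J = -24.0000).
Solving J·Δ = −F gives Δ = (-5.0833, -3.5000).
Then the next iterate is (x₁, x₂)₁ = (-3.5833, -5.5000).
Round to (-3.5833, -5.5000) and repeat: F = (25.840039, -255.414358), J = [[-7.1666, -2.0000], [69.2502, 107.2489]].
Δ = (3.5875, 0.0651), so (x₁, x₂)₂ = (0.0042, -5.4349).

(0.0042, -5.4349)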